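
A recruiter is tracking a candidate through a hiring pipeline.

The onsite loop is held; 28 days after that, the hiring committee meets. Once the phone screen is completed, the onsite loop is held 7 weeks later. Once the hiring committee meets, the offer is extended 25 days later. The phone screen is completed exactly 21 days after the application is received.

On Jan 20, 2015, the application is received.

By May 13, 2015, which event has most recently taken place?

The application is received: Jan 20, 2015.
The phone screen is completed: Jan 20, 2015 + 21 days = Feb 10, 2015.
The onsite loop is held: Feb 10, 2015 + 7 weeks = Mar 31, 2015.
The hiring committee meets: Mar 31, 2015 + 28 days = Apr 28, 2015.
The offer is extended: Apr 28, 2015 + 25 days = May 23, 2015.
May 13, 2015 falls between when the hiring committee meets (Apr 28, 2015) and when the offer is extended (May 23, 2015).

The hiring committee meets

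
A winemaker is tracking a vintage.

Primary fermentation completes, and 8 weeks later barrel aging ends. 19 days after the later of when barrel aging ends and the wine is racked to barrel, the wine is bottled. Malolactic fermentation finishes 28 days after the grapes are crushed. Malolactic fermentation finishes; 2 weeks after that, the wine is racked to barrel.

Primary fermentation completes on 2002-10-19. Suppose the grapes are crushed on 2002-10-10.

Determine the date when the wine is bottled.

Primary fermentation completes: Oct 19, 2002.
Barrel aging ends: Oct 19, 2002 + 8 weeks = Dec 14, 2002.
The grapes are crushed: Oct 10, 2002.
Malolactic fermentation finishes: Oct 10, 2002 + 28 days = Nov 7, 2002.
The wine is racked to barrel: Nov 7, 2002 + 2 weeks = Nov 21, 2002.
Both prerequisites met — barrel aging ends (Dec 14, 2002), the wine is racked to barrel (Nov 21, 2002); the later is Dec 14, 2002.
The wine is bottled: Dec 14, 2002 + 19 days = Jan 2, 2003.

2003-01-02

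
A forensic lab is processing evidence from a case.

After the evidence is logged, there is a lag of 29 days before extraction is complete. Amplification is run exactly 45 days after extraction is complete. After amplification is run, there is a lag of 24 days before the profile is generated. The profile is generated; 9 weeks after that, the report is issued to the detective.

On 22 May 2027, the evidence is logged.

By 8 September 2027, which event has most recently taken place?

The evidence is logged: May 22, 2027.
Extraction is complete: May 22, 2027 + 29 days = Jun 20, 2027.
Amplification is run: Jun 20, 2027 + 45 days = Aug 4, 2027.
The profile is generated: Aug 4, 2027 + 24 days = Aug 28, 2027.
The report is issued to the detective: Aug 28, 2027 + 9 weeks = Oct 30, 2027.
Sep 8, 2027 falls between when the profile is generated (Aug 28, 2027) and when the report is issued to the detective (Oct 30, 2027).

The profile is generated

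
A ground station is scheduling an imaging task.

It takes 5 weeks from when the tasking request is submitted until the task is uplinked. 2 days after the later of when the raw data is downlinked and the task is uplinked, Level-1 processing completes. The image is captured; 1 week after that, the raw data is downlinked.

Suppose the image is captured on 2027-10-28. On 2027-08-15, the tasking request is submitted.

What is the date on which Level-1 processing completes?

2027-11-06

The image is captured: Oct 28, 2027.
The raw data is downlinked: Oct 28, 2027 + 1 week = Nov 4, 2027.
The tasking request is submitted: Aug 15, 2027.
The task is uplinked: Aug 15, 2027 + 5 weeks = Sep 19, 2027.
Both prerequisites met — the raw data is downlinked (Nov 4, 2027), the task is uplinked (Sep 19, 2027); the later is Nov 4, 2027.
Level-1 processing completes: Nov 4, 2027 + 2 days = Nov 6, 2027.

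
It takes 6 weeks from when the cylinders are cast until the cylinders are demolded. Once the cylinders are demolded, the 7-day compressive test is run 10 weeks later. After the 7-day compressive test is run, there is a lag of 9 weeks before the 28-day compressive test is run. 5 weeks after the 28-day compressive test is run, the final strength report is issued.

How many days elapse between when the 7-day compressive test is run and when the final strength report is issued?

Causal path: the 7-day compressive test is run → the 28-day compressive test is run → the final strength report is issued.
Total delay along the path: 9 + 5 weeks = 14 weeks = 98 days.

98 days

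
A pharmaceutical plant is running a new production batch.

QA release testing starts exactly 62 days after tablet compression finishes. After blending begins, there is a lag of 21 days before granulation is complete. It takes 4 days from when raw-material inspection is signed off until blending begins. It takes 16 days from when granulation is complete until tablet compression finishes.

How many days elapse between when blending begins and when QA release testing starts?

Causal path: blending begins → granulation is complete → tablet compression finishes → QA release testing starts.
Total delay along the path: 21 + 16 + 62 = 99 days.

99 days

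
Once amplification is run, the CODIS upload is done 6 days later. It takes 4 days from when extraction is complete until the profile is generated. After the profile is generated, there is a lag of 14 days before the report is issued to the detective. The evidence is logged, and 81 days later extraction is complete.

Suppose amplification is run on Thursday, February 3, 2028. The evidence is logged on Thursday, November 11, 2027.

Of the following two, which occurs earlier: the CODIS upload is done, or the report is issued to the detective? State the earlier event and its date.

Amplification is run: Feb 3, 2028.
The CODIS upload is done: Feb 3, 2028 + 6 days = Feb 9, 2028.
The evidence is logged: Nov 11, 2027.
Extraction is complete: Nov 11, 2027 + 81 days = Jan 31, 2028.
The profile is generated: Jan 31, 2028 + 4 days = Feb 4, 2028.
The report is issued to the detective: Feb 4, 2028 + 14 days = Feb 18, 2028.
Comparing: the CODIS upload is done on Feb 9, 2028 vs the report is issued to the detective on Feb 18, 2028. Earlier: the CODIS upload is done.

The CODIS upload is done — Wednesday, February 9, 2028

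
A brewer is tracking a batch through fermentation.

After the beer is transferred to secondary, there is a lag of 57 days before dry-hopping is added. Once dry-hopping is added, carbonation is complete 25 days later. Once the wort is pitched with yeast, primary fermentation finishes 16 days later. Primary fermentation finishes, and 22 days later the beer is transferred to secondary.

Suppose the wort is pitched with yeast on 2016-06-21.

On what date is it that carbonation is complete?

2016-10-19

The wort is pitched with yeast: Jun 21, 2016.
Primary fermentation finishes: Jun 21, 2016 + 16 days = Jul 7, 2016.
The beer is transferred to secondary: Jul 7, 2016 + 22 days = Jul 29, 2016.
Dry-hopping is added: Jul 29, 2016 + 57 days = Sep 24, 2016.
Carbonation is complete: Sep 24, 2016 + 25 days = Oct 19, 2016.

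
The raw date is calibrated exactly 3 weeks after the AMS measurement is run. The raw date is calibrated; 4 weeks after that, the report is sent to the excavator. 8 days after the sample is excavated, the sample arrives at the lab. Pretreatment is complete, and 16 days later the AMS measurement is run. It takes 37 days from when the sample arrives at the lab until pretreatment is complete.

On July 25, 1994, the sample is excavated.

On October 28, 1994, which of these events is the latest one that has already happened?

The sample is excavated: Jul 25, 1994.
The sample arrives at the lab: Jul 25, 1994 + 8 days = Aug 2, 1994.
Pretreatment is complete: Aug 2, 1994 + 37 days = Sep 8, 1994.
The AMS measurement is run: Sep 8, 1994 + 16 days = Sep 24, 1994.
The raw date is calibrated: Sep 24, 1994 + 3 weeks = Oct 15, 1994.
The report is sent to the excavator: Oct 15, 1994 + 4 weeks = Nov 12, 1994.
Oct 28, 1994 falls between when the raw date is calibrated (Oct 15, 1994) and when the report is sent to the excavator (Nov 12, 1994).

The raw date is calibrated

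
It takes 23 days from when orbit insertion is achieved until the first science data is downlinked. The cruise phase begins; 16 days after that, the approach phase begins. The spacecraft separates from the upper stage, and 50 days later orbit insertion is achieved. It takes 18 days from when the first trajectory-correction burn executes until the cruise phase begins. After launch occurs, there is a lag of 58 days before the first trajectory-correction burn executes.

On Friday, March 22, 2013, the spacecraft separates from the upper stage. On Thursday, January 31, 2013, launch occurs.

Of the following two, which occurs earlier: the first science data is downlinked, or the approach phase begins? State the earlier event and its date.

The spacecraft separates from the upper stage: Mar 22, 2013.
Orbit insertion is achieved: Mar 22, 2013 + 50 days = May 11, 2013.
The first science data is downlinked: May 11, 2013 + 23 days = Jun 3, 2013.
Launch occurs: Jan 31, 2013.
The first trajectory-correction burn executes: Jan 31, 2013 + 58 days = Mar 30, 2013.
The cruise phase begins: Mar 30, 2013 + 18 days = Apr 17, 2013.
The approach phase begins: Apr 17, 2013 + 16 days = May 3, 2013.
Comparing: the first science data is downlinked on Jun 3, 2013 vs the approach phase begins on May 3, 2013. Earlier: the approach phase begins.

The approach phase begins — Friday, May 3, 2013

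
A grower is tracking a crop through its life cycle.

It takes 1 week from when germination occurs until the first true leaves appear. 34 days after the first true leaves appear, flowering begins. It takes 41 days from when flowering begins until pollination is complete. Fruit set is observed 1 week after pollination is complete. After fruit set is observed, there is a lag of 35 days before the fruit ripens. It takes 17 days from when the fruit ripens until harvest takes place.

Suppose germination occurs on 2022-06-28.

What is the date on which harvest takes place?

2022-11-16

Germination occurs: Jun 28, 2022.
The first true leaves appear: Jun 28, 2022 + 1 week = Jul 5, 2022.
Flowering begins: Jul 5, 2022 + 34 days = Aug 8, 2022.
Pollination is complete: Aug 8, 2022 + 41 days = Sep 18, 2022.
Fruit set is observed: Sep 18, 2022 + 1 week = Sep 25, 2022.
The fruit ripens: Sep 25, 2022 + 35 days = Oct 30, 2022.
Harvest takes place: Oct 30, 2022 + 17 days = Nov 16, 2022.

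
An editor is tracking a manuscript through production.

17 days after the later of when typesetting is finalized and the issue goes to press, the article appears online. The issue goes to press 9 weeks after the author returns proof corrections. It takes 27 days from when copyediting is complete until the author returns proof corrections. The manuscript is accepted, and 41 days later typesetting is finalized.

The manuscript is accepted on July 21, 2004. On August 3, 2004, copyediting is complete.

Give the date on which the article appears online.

The manuscript is accepted: Jul 21, 2004.
Typesetting is finalized: Jul 21, 2004 + 41 days = Aug 31, 2004.
Copyediting is complete: Aug 3, 2004.
The author returns proof corrections: Aug 3, 2004 + 27 days = Aug 30, 2004.
The issue goes to press: Aug 30, 2004 + 9 weeks = Nov 1, 2004.
Both prerequisites met — typesetting is finalized (Aug 31, 2004), the issue goes to press (Nov 1, 2004); the later is Nov 1, 2004.
The article appears online: Nov 1, 2004 + 17 days = Nov 18, 2004.

November 18, 2004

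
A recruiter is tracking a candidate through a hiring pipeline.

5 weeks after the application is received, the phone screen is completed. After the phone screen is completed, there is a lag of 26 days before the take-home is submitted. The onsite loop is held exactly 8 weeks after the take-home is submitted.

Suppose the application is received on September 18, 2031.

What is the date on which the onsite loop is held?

January 13, 2032

The application is received: Sep 18, 2031.
The phone screen is completed: Sep 18, 2031 + 5 weeks = Oct 23, 2031.
The take-home is submitted: Oct 23, 2031 + 26 days = Nov 18, 2031.
The onsite loop is held: Nov 18, 2031 + 8 weeks = Jan 13, 2032.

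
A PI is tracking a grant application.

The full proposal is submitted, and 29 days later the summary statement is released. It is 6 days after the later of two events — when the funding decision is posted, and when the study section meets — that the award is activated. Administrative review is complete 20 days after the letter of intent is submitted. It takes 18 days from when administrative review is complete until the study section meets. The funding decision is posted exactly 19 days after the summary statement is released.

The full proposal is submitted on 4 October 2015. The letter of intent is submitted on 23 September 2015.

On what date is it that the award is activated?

The full proposal is submitted: Oct 4, 2015.
The summary statement is released: Oct 4, 2015 + 29 days = Nov 2, 2015.
The funding decision is posted: Nov 2, 2015 + 19 days = Nov 21, 2015.
The letter of intent is submitted: Sep 23, 2015.
Administrative review is complete: Sep 23, 2015 + 20 days = Oct 13, 2015.
The study section meets: Oct 13, 2015 + 18 days = Oct 31, 2015.
Both prerequisites met — the funding decision is posted (Nov 21, 2015), the study section meets (Oct 31, 2015); the later is Nov 21, 2015.
The award is activated: Nov 21, 2015 + 6 days = Nov 27, 2015.

27 November 2015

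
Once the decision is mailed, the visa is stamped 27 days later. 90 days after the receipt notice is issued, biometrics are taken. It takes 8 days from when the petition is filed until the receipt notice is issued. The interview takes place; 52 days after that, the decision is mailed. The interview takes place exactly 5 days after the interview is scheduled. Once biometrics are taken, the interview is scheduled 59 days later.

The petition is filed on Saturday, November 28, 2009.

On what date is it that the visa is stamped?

The petition is filed: Nov 28, 2009.
The receipt notice is issued: Nov 28, 2009 + 8 days = Dec 6, 2009.
Biometrics are taken: Dec 6, 2009 + 90 days = Mar 6, 2010.
The interview is scheduled: Mar 6, 2010 + 59 days = May 4, 2010.
The interview takes place: May 4, 2010 + 5 days = May 9, 2010.
The decision is mailed: May 9, 2010 + 52 days = Jun 30, 2010.
The visa is stamped: Jun 30, 2010 + 27 days = Jul 27, 2010.

Tuesday, July 27, 2010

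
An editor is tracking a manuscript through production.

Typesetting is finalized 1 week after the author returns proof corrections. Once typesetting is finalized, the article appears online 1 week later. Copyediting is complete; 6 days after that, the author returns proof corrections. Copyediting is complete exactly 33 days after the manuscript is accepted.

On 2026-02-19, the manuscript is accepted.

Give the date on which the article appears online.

The manuscript is accepted: Feb 19, 2026.
Copyediting is complete: Feb 19, 2026 + 33 days = Mar 24, 2026.
The author returns proof corrections: Mar 24, 2026 + 6 days = Mar 30, 2026.
Typesetting is finalized: Mar 30, 2026 + 1 week = Apr 6, 2026.
The article appears online: Apr 6, 2026 + 1 week = Apr 13, 2026.

2026-04-13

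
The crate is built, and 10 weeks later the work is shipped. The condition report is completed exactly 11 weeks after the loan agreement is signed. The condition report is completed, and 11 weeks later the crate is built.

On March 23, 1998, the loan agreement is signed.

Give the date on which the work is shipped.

November 2, 1998

The loan agreement is signed: Mar 23, 1998.
The condition report is completed: Mar 23, 1998 + 11 weeks = Jun 8, 1998.
The crate is built: Jun 8, 1998 + 11 weeks = Aug 24, 1998.
The work is shipped: Aug 24, 1998 + 10 weeks = Nov 2, 1998.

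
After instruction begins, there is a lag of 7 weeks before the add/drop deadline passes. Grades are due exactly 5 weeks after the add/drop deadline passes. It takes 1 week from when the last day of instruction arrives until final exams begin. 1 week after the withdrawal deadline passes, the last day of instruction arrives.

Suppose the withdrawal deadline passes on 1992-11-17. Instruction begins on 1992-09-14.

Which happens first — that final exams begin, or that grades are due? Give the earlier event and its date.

Final exams begin — 1992-12-01

The withdrawal deadline passes: Nov 17, 1992.
The last day of instruction arrives: Nov 17, 1992 + 1 week = Nov 24, 1992.
Final exams begin: Nov 24, 1992 + 1 week = Dec 1, 1992.
Instruction begins: Sep 14, 1992.
The add/drop deadline passes: Sep 14, 1992 + 7 weeks = Nov 2, 1992.
Grades are due: Nov 2, 1992 + 5 weeks = Dec 7, 1992.
Comparing: final exams begin on Dec 1, 1992 vs grades are due on Dec 7, 1992. Earlier: final exams begin.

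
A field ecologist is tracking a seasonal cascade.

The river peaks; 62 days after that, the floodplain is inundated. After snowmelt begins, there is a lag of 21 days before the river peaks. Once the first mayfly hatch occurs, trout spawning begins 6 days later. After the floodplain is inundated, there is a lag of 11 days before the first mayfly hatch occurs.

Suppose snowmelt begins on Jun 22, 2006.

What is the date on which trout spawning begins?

Sep 30, 2006

Snowmelt begins: Jun 22, 2006.
The river peaks: Jun 22, 2006 + 21 days = Jul 13, 2006.
The floodplain is inundated: Jul 13, 2006 + 62 days = Sep 13, 2006.
The first mayfly hatch occurs: Sep 13, 2006 + 11 days = Sep 24, 2006.
Trout spawning begins: Sep 24, 2006 + 6 days = Sep 30, 2006.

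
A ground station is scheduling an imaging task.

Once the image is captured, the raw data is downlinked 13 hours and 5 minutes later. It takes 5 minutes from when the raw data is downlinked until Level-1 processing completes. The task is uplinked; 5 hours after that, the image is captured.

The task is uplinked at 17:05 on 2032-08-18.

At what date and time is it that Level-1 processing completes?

11:15 on 2032-08-19

The task is uplinked: 17:05 Aug 18, 2032.
The image is captured: 17:05 Aug 18, 2032 + 5h = 22:05 Aug 18, 2032.
The raw data is downlinked: 22:05 Aug 18, 2032 + 13h05m = 11:10 Aug 19, 2032.
Level-1 processing completes: 11:10 Aug 19, 2032 + 5m = 11:15 Aug 19, 2032.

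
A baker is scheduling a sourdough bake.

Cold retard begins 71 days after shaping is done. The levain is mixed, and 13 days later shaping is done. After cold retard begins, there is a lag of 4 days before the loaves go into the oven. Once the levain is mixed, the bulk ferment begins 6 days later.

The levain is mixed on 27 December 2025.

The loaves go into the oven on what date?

25 March 2026

The levain is mixed: Dec 27, 2025.
Shaping is done: Dec 27, 2025 + 13 days = Jan 9, 2026.
Cold retard begins: Jan 9, 2026 + 71 days = Mar 21, 2026.
The loaves go into the oven: Mar 21, 2026 + 4 days = Mar 25, 2026.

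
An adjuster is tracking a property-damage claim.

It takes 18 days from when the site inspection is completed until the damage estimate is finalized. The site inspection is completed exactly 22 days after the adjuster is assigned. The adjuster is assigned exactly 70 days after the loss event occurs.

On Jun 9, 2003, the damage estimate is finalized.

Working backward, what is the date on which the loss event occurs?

The damage estimate is finalized: Jun 9, 2003.
The site inspection is completed: Jun 9, 2003 − 18 days = May 22, 2003.
The adjuster is assigned: May 22, 2003 − 22 days = Apr 30, 2003.
The loss event occurs: Apr 30, 2003 − 70 days = Feb 19, 2003.

Feb 19, 2003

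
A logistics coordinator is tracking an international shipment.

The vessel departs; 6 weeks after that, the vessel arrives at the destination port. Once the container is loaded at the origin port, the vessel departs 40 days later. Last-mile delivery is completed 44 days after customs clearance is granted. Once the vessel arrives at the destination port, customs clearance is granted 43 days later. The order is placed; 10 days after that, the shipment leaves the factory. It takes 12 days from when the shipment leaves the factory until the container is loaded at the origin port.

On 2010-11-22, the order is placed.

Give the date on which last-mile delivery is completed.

The order is placed: Nov 22, 2010.
The shipment leaves the factory: Nov 22, 2010 + 10 days = Dec 2, 2010.
The container is loaded at the origin port: Dec 2, 2010 + 12 days = Dec 14, 2010.
The vessel departs: Dec 14, 2010 + 40 days = Jan 23, 2011.
The vessel arrives at the destination port: Jan 23, 2011 + 6 weeks = Mar 6, 2011.
Customs clearance is granted: Mar 6, 2011 + 43 days = Apr 18, 2011.
Last-mile delivery is completed: Apr 18, 2011 + 44 days = Jun 1, 2011.

2011-06-01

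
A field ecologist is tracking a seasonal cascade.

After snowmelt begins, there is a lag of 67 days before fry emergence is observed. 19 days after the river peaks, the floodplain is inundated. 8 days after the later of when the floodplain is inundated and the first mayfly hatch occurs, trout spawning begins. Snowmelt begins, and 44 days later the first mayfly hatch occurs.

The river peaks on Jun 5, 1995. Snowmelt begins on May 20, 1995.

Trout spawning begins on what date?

The river peaks: Jun 5, 1995.
The floodplain is inundated: Jun 5, 1995 + 19 days = Jun 24, 1995.
Snowmelt begins: May 20, 1995.
The first mayfly hatch occurs: May 20, 1995 + 44 days = Jul 3, 1995.
Both prerequisites met — the floodplain is inundated (Jun 24, 1995), the first mayfly hatch occurs (Jul 3, 1995); the later is Jul 3, 1995.
Trout spawning begins: Jul 3, 1995 + 8 days = Jul 11, 1995.

Jul 11, 1995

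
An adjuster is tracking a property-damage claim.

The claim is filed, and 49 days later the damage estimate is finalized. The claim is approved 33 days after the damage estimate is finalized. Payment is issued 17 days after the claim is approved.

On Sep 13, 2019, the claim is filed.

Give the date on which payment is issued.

The claim is filed: Sep 13, 2019.
The damage estimate is finalized: Sep 13, 2019 + 49 days = Nov 1, 2019.
The claim is approved: Nov 1, 2019 + 33 days = Dec 4, 2019.
Payment is issued: Dec 4, 2019 + 17 days = Dec 21, 2019.

Dec 21, 2019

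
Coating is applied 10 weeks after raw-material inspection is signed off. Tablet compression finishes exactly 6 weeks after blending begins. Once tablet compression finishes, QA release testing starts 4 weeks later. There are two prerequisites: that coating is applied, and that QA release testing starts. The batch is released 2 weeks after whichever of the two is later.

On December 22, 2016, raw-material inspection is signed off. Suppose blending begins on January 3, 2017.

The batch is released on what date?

March 28, 2017

Raw-material inspection is signed off: Dec 22, 2016.
Coating is applied: Dec 22, 2016 + 10 weeks = Mar 2, 2017.
Blending begins: Jan 3, 2017.
Tablet compression finishes: Jan 3, 2017 + 6 weeks = Feb 14, 2017.
QA release testing starts: Feb 14, 2017 + 4 weeks = Mar 14, 2017.
Both prerequisites met — coating is applied (Mar 2, 2017), QA release testing starts (Mar 14, 2017); the later is Mar 14, 2017.
The batch is released: Mar 14, 2017 + 2 weeks = Mar 28, 2017.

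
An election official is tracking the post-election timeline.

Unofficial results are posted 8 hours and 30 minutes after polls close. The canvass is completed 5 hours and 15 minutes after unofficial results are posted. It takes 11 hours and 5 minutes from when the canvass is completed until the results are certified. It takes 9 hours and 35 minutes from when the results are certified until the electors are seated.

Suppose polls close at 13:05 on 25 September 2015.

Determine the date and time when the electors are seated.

23:30 on 26 September 2015

Polls close: 13:05 Sep 25, 2015.
Unofficial results are posted: 13:05 Sep 25, 2015 + 8h30m = 21:35 Sep 25, 2015.
The canvass is completed: 21:35 Sep 25, 2015 + 5h15m = 02:50 Sep 26, 2015.
The results are certified: 02:50 Sep 26, 2015 + 11h05m = 13:55 Sep 26, 2015.
The electors are seated: 13:55 Sep 26, 2015 + 9h35m = 23:30 Sep 26, 2015.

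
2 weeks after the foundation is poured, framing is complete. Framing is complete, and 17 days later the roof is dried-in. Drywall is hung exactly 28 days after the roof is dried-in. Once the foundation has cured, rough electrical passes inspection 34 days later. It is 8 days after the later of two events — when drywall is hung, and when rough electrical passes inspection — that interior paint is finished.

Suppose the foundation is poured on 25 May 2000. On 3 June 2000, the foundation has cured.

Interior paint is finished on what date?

31 July 2000

The foundation is poured: May 25, 2000.
Framing is complete: May 25, 2000 + 2 weeks = Jun 8, 2000.
The roof is dried-in: Jun 8, 2000 + 17 days = Jun 25, 2000.
Drywall is hung: Jun 25, 2000 + 28 days = Jul 23, 2000.
The foundation has cured: Jun 3, 2000.
Rough electrical passes inspection: Jun 3, 2000 + 34 days = Jul 7, 2000.
Both prerequisites met — drywall is hung (Jul 23, 2000), rough electrical passes inspection (Jul 7, 2000); the later is Jul 23, 2000.
Interior paint is finished: Jul 23, 2000 + 8 days = Jul 31, 2000.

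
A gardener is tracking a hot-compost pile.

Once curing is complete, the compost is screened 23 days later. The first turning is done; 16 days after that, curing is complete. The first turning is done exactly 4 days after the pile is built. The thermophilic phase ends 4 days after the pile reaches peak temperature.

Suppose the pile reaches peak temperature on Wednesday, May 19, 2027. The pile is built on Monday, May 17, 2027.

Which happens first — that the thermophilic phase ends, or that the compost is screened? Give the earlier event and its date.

The pile reaches peak temperature: May 19, 2027.
The thermophilic phase ends: May 19, 2027 + 4 days = May 23, 2027.
The pile is built: May 17, 2027.
The first turning is done: May 17, 2027 + 4 days = May 21, 2027.
Curing is complete: May 21, 2027 + 16 days = Jun 6, 2027.
The compost is screened: Jun 6, 2027 + 23 days = Jun 29, 2027.
Comparing: the thermophilic phase ends on May 23, 2027 vs the compost is screened on Jun 29, 2027. Earlier: the thermophilic phase ends.

The thermophilic phase ends — Sunday, May 23, 2027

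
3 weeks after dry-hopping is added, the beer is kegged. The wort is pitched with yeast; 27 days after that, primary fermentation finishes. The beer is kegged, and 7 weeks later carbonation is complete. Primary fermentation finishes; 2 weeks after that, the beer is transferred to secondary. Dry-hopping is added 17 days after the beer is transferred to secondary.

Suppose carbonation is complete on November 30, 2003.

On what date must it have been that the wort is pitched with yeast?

July 25, 2003

Carbonation is complete: Nov 30, 2003.
The beer is kegged: Nov 30, 2003 − 7 weeks = Oct 12, 2003.
Dry-hopping is added: Oct 12, 2003 − 3 weeks = Sep 21, 2003.
The beer is transferred to secondary: Sep 21, 2003 − 17 days = Sep 4, 2003.
Primary fermentation finishes: Sep 4, 2003 − 2 weeks = Aug 21, 2003.
The wort is pitched with yeast: Aug 21, 2003 − 27 days = Jul 25, 2003.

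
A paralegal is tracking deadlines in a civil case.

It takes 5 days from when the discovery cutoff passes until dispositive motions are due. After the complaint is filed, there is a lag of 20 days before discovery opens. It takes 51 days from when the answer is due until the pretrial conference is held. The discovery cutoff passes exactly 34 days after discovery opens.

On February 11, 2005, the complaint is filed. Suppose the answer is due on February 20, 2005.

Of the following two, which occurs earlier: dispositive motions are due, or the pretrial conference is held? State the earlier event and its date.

Dispositive motions are due — April 11, 2005

The complaint is filed: Feb 11, 2005.
Discovery opens: Feb 11, 2005 + 20 days = Mar 3, 2005.
The discovery cutoff passes: Mar 3, 2005 + 34 days = Apr 6, 2005.
Dispositive motions are due: Apr 6, 2005 + 5 days = Apr 11, 2005.
The answer is due: Feb 20, 2005.
The pretrial conference is held: Feb 20, 2005 + 51 days = Apr 12, 2005.
Comparing: dispositive motions are due on Apr 11, 2005 vs the pretrial conference is held on Apr 12, 2005. Earlier: dispositive motions are due.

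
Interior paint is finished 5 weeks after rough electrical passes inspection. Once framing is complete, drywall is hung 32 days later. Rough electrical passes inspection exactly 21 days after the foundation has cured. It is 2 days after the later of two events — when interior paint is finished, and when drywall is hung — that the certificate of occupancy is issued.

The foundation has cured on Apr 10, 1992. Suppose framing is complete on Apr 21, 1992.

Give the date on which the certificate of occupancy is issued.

Jun 7, 1992

The foundation has cured: Apr 10, 1992.
Rough electrical passes inspection: Apr 10, 1992 + 21 days = May 1, 1992.
Interior paint is finished: May 1, 1992 + 5 weeks = Jun 5, 1992.
Framing is complete: Apr 21, 1992.
Drywall is hung: Apr 21, 1992 + 32 days = May 23, 1992.
Both prerequisites met — interior paint is finished (Jun 5, 1992), drywall is hung (May 23, 1992); the later is Jun 5, 1992.
The certificate of occupancy is issued: Jun 5, 1992 + 2 days = Jun 7, 1992.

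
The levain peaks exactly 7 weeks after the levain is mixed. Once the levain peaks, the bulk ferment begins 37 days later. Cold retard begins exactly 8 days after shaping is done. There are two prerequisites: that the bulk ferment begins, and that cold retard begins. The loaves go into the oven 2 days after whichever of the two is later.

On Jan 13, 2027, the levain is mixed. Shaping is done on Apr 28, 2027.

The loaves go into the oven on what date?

The levain is mixed: Jan 13, 2027.
The levain peaks: Jan 13, 2027 + 7 weeks = Mar 3, 2027.
The bulk ferment begins: Mar 3, 2027 + 37 days = Apr 9, 2027.
Shaping is done: Apr 28, 2027.
Cold retard begins: Apr 28, 2027 + 8 days = May 6, 2027.
Both prerequisites met — the bulk ferment begins (Apr 9, 2027), cold retard begins (May 6, 2027); the later is May 6, 2027.
The loaves go into the oven: May 6, 2027 + 2 days = May 8, 2027.

May 8, 2027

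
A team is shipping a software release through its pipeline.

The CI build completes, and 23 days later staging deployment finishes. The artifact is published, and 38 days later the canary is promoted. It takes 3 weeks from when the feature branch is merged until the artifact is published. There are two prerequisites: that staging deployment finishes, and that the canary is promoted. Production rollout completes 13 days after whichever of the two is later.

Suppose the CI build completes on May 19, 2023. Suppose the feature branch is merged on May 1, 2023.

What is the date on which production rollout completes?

The CI build completes: May 19, 2023.
Staging deployment finishes: May 19, 2023 + 23 days = Jun 11, 2023.
The feature branch is merged: May 1, 2023.
The artifact is published: May 1, 2023 + 3 weeks = May 22, 2023.
The canary is promoted: May 22, 2023 + 38 days = Jun 29, 2023.
Both prerequisites met — staging deployment finishes (Jun 11, 2023), the canary is promoted (Jun 29, 2023); the later is Jun 29, 2023.
Production rollout completes: Jun 29, 2023 + 13 days = Jul 12, 2023.

July 12, 2023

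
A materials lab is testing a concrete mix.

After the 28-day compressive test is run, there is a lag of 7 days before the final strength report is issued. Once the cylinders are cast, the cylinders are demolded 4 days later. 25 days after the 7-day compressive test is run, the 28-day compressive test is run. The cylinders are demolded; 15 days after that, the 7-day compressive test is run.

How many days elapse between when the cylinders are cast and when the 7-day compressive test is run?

19 days

Causal path: the cylinders are cast → the cylinders are demolded → the 7-day compressive test is run.
Total delay along the path: 4 + 15 = 19 days.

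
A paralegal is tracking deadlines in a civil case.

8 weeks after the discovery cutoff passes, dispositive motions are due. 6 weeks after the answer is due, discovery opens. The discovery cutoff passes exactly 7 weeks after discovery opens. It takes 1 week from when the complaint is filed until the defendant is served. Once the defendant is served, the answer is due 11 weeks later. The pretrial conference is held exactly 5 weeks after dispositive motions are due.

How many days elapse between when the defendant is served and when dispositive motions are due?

Causal path: the defendant is served → the answer is due → discovery opens → the discovery cutoff passes → dispositive motions are due.
Total delay along the path: 11 + 6 + 7 + 8 weeks = 32 weeks = 224 days.

224 days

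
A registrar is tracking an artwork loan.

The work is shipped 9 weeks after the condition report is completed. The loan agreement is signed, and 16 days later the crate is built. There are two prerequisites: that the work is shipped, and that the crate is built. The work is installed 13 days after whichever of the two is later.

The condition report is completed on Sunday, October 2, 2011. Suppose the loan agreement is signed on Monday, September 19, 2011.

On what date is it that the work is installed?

The condition report is completed: Oct 2, 2011.
The work is shipped: Oct 2, 2011 + 9 weeks = Dec 4, 2011.
The loan agreement is signed: Sep 19, 2011.
The crate is built: Sep 19, 2011 + 16 days = Oct 5, 2011.
Both prerequisites met — the work is shipped (Dec 4, 2011), the crate is built (Oct 5, 2011); the later is Dec 4, 2011.
The work is installed: Dec 4, 2011 + 13 days = Dec 17, 2011.

Saturday, December 17, 2011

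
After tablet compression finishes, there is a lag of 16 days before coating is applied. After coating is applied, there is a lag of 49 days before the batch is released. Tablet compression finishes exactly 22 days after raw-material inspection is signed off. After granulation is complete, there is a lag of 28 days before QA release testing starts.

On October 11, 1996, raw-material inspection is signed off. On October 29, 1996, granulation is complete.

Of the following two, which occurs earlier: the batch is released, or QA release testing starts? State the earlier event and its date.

QA release testing starts — November 26, 1996

Raw-material inspection is signed off: Oct 11, 1996.
Tablet compression finishes: Oct 11, 1996 + 22 days = Nov 2, 1996.
Coating is applied: Nov 2, 1996 + 16 days = Nov 18, 1996.
The batch is released: Nov 18, 1996 + 49 days = Jan 6, 1997.
Granulation is complete: Oct 29, 1996.
QA release testing starts: Oct 29, 1996 + 28 days = Nov 26, 1996.
Comparing: the batch is released on Jan 6, 1997 vs QA release testing starts on Nov 26, 1996. Earlier: QA release testing starts.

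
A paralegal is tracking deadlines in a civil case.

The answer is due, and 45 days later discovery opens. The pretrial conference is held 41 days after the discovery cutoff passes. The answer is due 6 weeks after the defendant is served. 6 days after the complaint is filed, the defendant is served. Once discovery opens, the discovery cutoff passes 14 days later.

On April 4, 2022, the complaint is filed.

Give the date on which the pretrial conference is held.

The complaint is filed: Apr 4, 2022.
The defendant is served: Apr 4, 2022 + 6 days = Apr 10, 2022.
The answer is due: Apr 10, 2022 + 6 weeks = May 22, 2022.
Discovery opens: May 22, 2022 + 45 days = Jul 6, 2022.
The discovery cutoff passes: Jul 6, 2022 + 14 days = Jul 20, 2022.
The pretrial conference is held: Jul 20, 2022 + 41 days = Aug 30, 2022.

August 30, 2022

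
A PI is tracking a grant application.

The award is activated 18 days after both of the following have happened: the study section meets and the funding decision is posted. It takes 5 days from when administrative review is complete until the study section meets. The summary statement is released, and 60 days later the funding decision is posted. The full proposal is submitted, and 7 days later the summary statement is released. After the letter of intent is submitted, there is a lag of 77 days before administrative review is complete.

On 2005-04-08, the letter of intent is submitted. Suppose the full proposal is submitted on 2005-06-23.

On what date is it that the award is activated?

The letter of intent is submitted: Apr 8, 2005.
Administrative review is complete: Apr 8, 2005 + 77 days = Jun 24, 2005.
The study section meets: Jun 24, 2005 + 5 days = Jun 29, 2005.
The full proposal is submitted: Jun 23, 2005.
The summary statement is released: Jun 23, 2005 + 7 days = Jun 30, 2005.
The funding decision is posted: Jun 30, 2005 + 60 days = Aug 29, 2005.
Both prerequisites met — the study section meets (Jun 29, 2005), the funding decision is posted (Aug 29, 2005); the later is Aug 29, 2005.
The award is activated: Aug 29, 2005 + 18 days = Sep 16, 2005.

2005-09-16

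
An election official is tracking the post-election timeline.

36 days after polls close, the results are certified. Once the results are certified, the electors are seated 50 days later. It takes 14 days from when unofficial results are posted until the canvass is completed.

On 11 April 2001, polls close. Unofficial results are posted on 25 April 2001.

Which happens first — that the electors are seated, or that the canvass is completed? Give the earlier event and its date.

Polls close: Apr 11, 2001.
The results are certified: Apr 11, 2001 + 36 days = May 17, 2001.
The electors are seated: May 17, 2001 + 50 days = Jul 6, 2001.
Unofficial results are posted: Apr 25, 2001.
The canvass is completed: Apr 25, 2001 + 14 days = May 9, 2001.
Comparing: the electors are seated on Jul 6, 2001 vs the canvass is completed on May 9, 2001. Earlier: the canvass is completed.

The canvass is completed — 9 May 2001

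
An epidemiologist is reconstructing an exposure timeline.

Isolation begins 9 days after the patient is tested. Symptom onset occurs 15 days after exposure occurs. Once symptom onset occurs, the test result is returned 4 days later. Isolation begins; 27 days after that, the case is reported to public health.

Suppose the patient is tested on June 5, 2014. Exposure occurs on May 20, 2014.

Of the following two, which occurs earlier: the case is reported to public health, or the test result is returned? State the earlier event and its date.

The test result is returned — June 8, 2014

The patient is tested: Jun 5, 2014.
Isolation begins: Jun 5, 2014 + 9 days = Jun 14, 2014.
The case is reported to public health: Jun 14, 2014 + 27 days = Jul 11, 2014.
Exposure occurs: May 20, 2014.
Symptom onset occurs: May 20, 2014 + 15 days = Jun 4, 2014.
The test result is returned: Jun 4, 2014 + 4 days = Jun 8, 2014.
Comparing: the case is reported to public health on Jul 11, 2014 vs the test result is returned on Jun 8, 2014. Earlier: the test result is returned.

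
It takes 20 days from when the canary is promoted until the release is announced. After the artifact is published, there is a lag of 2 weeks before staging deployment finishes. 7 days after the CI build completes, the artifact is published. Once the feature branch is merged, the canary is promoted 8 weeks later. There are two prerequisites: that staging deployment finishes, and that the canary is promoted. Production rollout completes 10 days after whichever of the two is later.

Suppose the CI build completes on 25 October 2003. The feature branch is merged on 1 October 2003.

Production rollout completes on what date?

6 December 2003

The CI build completes: Oct 25, 2003.
The artifact is published: Oct 25, 2003 + 7 days = Nov 1, 2003.
Staging deployment finishes: Nov 1, 2003 + 2 weeks = Nov 15, 2003.
The feature branch is merged: Oct 1, 2003.
The canary is promoted: Oct 1, 2003 + 8 weeks = Nov 26, 2003.
Both prerequisites met — staging deployment finishes (Nov 15, 2003), the canary is promoted (Nov 26, 2003); the later is Nov 26, 2003.
Production rollout completes: Nov 26, 2003 + 10 days = Dec 6, 2003.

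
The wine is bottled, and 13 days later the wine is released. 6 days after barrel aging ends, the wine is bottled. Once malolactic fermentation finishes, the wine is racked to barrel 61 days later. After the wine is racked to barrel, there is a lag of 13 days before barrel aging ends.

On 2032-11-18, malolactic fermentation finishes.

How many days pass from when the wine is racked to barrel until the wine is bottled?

19 days

Causal path: the wine is racked to barrel → barrel aging ends → the wine is bottled.
Total delay along the path: 13 + 6 = 19 days.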